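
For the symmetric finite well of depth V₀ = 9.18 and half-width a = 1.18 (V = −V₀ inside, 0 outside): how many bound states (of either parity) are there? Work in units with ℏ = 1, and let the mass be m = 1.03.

Define the well-strength parameter z₀ = (a/ℏ)√(2mV₀) = 1.18 × √(2·1.03·9.18) = 5.131.
A new bound state (alternating even/odd) appears each time z₀ passes a multiple of π/2, so N = ⌊2z₀/π⌋ + 1 = ⌊3.267⌋ + 1 = 4.

N = 4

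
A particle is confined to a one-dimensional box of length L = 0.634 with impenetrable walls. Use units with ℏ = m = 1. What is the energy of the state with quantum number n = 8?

E = 786

The infinite-well eigenfunctions ψ_n = √(2/L) sin(nπx/L) vanish at both walls, giving E_n = n²π²ℏ²/(2mL²).
E_8 = 8² × π² / (2 × 1 × 0.634²) = 785.7.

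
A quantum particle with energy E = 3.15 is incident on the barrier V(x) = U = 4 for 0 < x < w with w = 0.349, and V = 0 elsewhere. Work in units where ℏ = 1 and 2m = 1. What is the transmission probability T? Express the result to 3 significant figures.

T = 0.862

E < U: inside the barrier ψ ∝ e^{±κx} with κ = √(2m(U − E))/ℏ = 0.9220.
κw = 0.3218, sinh(κw) = 0.3273.
The exact tunnelling result is T⁻¹ = 1 + U² sinh²(κw) / [4E(U − E)] = 1.160, so T = 0.862.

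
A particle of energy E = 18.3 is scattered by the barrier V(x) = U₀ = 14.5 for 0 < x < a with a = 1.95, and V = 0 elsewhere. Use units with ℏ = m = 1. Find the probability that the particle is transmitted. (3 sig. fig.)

E > U₀: inside the barrier k₂ = √(2m(E − U₀))/ℏ = 2.757, k₂a = 5.376.
T = [1 + U₀² sin²(k₂a) / (4E(E − U₀))]⁻¹ = 1/1.469 = 0.681.

T = 0.681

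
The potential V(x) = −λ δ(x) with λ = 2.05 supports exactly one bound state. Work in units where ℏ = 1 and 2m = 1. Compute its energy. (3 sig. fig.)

E = -1.05

The bound state is ψ(x) = √κ e^{−κ|x|}. The derivative jump ψ'(0⁺) − ψ'(0⁻) = −(2mλ/ℏ²)ψ(0) fixes κ = mλ/ℏ² = 1.025.
Then E = −ℏ²κ²/(2m) = −mλ²/(2ℏ²) = -1.051.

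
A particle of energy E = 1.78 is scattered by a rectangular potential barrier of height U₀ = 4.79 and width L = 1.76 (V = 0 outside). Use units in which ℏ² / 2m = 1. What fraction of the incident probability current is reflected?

E < U₀: inside the barrier ψ ∝ e^{±κx} with κ = √(2m(U₀ − E))/ℏ = 1.735.
κL = 3.053, sinh(κL) = 10.57.
The exact tunnelling result is T⁻¹ = 1 + U₀² sinh²(κL) / [4E(U₀ − E)] = 120.6, so T = 0.00829.
R = 1 − T = 0.992.

R = 0.992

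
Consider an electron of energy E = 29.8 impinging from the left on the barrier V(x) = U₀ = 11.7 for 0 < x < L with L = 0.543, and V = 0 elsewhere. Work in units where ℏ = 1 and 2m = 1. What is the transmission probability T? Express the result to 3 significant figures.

T = 0.967

E > U₀: inside the barrier k₂ = √(2m(E − U₀))/ℏ = 4.254, k₂L = 2.310.
T = [1 + U₀² sin²(k₂L) / (4E(E − U₀))]⁻¹ = 1/1.035 = 0.967.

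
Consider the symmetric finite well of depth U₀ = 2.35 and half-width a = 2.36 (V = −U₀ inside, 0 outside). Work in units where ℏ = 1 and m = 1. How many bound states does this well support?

N = 4

The dimensionless depth is z₀ = a√(2mU₀)/ℏ = 2.36 × √(4.700) = 5.116.
The even/odd transcendental equations gain one root per π/2 in z₀, giving N = 1 + ⌊2z₀/π⌋ = 1 + ⌊3.257⌋ = 4.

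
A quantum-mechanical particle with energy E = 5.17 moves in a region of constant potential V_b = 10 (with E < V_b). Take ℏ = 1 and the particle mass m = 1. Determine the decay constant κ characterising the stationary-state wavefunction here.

κ = 3.11

Since E < V_b the TISE in this region is ψ'' = κ²ψ with κ = √(2m(V_b − E))/ℏ.
κ = √(2 × 1 × 4.83) = 3.108.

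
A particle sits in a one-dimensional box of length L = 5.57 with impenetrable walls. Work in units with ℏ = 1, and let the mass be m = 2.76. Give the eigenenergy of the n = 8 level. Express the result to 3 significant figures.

Requiring ψ(0) = ψ(L) = 0 quantises k = nπ/L, hence E_n = ℏ²k²/2m = n²π²ℏ²/(2mL²).
E_8 = 8² × π² / (2 × 2.76 × 5.57²) = 3.688.

E = 3.69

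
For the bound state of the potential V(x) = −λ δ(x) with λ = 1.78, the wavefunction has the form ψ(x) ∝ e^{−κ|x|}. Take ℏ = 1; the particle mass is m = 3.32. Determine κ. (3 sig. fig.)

κ = 5.91

Integrate −(ℏ²/2m)ψ'' − λδ(x)ψ = Eψ from −ε to +ε: the ψ'' term gives ψ'(0⁺) − ψ'(0⁻) and the δ term gives −(2mλ/ℏ²)ψ(0).
With ψ ∝ e^{−κ|x|} this yields −2κ = −2mλ/ℏ², so κ = mλ/ℏ² = 5.910.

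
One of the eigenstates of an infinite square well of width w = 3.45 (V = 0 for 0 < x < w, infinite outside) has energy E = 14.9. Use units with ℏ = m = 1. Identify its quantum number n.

For an infinite well E_n = n²π²ℏ²/(2mw²), so n = (w/πℏ)√(2mE).
n = (3.45/π) × √(2 × 1 × 14.9) = 5.995 → n = 6.

n = 6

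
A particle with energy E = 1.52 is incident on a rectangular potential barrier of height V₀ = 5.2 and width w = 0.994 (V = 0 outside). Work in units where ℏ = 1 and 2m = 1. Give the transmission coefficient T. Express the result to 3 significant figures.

T = 0.0710

Since E < V₀ the interior solution is evanescent with decay constant κ = √(2m(V₀ − E))/ℏ = 1.918.
κw = 1.907, sinh(κw) = 3.292.
Matching ψ, ψ′ at both faces gives T = [1 + V₀² sinh²(κw) / (4E(V₀ − E))]⁻¹ = 1/14.09 = 0.0710.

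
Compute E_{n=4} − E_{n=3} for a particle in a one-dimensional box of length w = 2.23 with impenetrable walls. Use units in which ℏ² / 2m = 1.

E_n = n²π²ℏ²/(2mw²), so ΔE = (4² − 3²) π²ℏ²/(2mw²).
ΔE = 7 × π² / (2 × 0.5 × 2.23²) = 13.89.

ΔE = 13.9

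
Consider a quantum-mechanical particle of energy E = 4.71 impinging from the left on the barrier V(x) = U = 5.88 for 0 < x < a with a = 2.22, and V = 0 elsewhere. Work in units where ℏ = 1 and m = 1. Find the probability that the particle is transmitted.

Since E < U the interior solution is evanescent with decay constant κ = √(2m(U − E))/ℏ = 1.530.
κa = 3.396, sinh(κa) = 14.90.
The exact tunnelling result is T⁻¹ = 1 + U² sinh²(κa) / [4E(U − E)] = 349.4, so T = 0.00286.

T = 0.00286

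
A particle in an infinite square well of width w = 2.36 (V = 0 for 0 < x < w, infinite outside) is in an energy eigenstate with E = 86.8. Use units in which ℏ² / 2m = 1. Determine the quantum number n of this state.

n = 7

From E_n = n²π²ℏ²/(2mw²) invert to n = √(2mw²E)/(πℏ).
n = (2.36/π) × √(2 × 0.5 × 86.8) = 6.999 → n = 7.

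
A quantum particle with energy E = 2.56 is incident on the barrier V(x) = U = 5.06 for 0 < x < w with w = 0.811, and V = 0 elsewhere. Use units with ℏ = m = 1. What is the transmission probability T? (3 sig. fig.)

Since E < U the interior solution is evanescent with decay constant κ = √(2m(U − E))/ℏ = 2.236.
κw = 1.813, sinh(κw) = 2.984.
The exact tunnelling result is T⁻¹ = 1 + U² sinh²(κw) / [4E(U − E)] = 9.907, so T = 0.101.

T = 0.101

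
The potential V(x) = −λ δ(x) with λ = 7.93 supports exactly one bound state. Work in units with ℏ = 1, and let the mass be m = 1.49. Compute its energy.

E = -46.8

The bound state is ψ(x) = √κ e^{−κ|x|}. The derivative jump ψ'(0⁺) − ψ'(0⁻) = −(2mλ/ℏ²)ψ(0) fixes κ = mλ/ℏ² = 11.82.
Then E = −ℏ²κ²/(2m) = −mλ²/(2ℏ²) = -46.85.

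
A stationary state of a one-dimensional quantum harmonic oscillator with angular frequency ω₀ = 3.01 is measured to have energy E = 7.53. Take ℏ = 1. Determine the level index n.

Invert E_n = (n + ½)ℏω₀: n = E/ℏω₀ − ½ = 2.002, so n = 2.

n = 2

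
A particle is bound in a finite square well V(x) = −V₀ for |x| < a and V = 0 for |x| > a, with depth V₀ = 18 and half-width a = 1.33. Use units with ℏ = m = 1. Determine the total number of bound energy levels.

Define the well-strength parameter z₀ = (a/ℏ)√(2mV₀) = 1.33 × √(2·1·18) = 7.980.
A new bound state (alternating even/odd) appears each time z₀ passes a multiple of π/2, so N = ⌊2z₀/π⌋ + 1 = ⌊5.080⌋ + 1 = 6.

N = 6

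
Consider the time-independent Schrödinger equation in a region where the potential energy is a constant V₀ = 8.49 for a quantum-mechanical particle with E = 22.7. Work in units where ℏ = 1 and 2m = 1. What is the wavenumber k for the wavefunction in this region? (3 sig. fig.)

With E > V₀ the solution is oscillatory, ψ ∝ e^{±ikx} with k = √(2m(E − V₀))/ℏ.
k = √(2 × 0.5 × 14.21) = 3.770.

k = 3.77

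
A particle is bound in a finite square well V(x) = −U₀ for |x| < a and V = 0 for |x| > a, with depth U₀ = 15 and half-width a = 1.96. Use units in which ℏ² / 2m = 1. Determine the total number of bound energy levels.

N = 5

Define the well-strength parameter z₀ = (a/ℏ)√(2mU₀) = 1.96 × √(2·0.5·15) = 7.591.
The even/odd transcendental equations gain one root per π/2 in z₀, giving N = 1 + ⌊2z₀/π⌋ = 1 + ⌊4.833⌋ = 5.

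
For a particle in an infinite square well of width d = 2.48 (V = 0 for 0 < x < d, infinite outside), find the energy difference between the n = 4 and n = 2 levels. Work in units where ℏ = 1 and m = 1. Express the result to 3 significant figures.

E_n = n²π²ℏ²/(2md²), so ΔE = (4² − 2²) π²ℏ²/(2md²).
ΔE = 12 × π² / (2 × 1 × 2.48²) = 9.628.

ΔE = 9.63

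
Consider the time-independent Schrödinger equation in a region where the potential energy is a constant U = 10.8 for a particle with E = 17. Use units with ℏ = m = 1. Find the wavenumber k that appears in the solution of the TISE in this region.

With E > U the solution is oscillatory, ψ ∝ e^{±ikx} with k = √(2m(E − U))/ℏ.
k = √(2 × 1 × 6.2) = 3.521.

k = 3.52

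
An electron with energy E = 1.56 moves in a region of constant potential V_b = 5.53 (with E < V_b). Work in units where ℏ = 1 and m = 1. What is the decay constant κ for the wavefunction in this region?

κ = 2.82

Since E < V_b the TISE in this region is ψ'' = κ²ψ with κ = √(2m(V_b − E))/ℏ.
κ = √(2 × 1 × 3.97) = 2.818.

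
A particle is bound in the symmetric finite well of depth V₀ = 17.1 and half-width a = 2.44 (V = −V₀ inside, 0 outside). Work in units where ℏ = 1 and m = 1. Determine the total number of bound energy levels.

N = 10

Define the well-strength parameter z₀ = (a/ℏ)√(2mV₀) = 2.44 × √(2·1·17.1) = 14.27.
The even/odd transcendental equations gain one root per π/2 in z₀, giving N = 1 + ⌊2z₀/π⌋ = 1 + ⌊9.084⌋ = 10.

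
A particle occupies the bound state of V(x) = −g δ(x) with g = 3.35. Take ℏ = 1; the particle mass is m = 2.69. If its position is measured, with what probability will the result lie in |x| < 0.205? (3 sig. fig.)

P = 0.975

The normalised bound state is ψ = √κ e^{−κ|x|} with κ = mg/ℏ² = 9.012.
P(|x| < d) = ∫_{−d}^{d} κ e^{−2κ|x|} dx = 1 − e^{−2κd} = 1 − e^{−3.695} = 0.9751.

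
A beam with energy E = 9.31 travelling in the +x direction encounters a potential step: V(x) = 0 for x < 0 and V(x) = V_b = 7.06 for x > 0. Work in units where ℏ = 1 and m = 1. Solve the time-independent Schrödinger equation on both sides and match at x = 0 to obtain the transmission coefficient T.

On each side the TISE gives plane waves with k = √(2m(E − V))/ℏ: k₁ = √(2·1·9.31) = 4.315, k₂ = √(2·1·2.25) = 2.121.
Matching ψ and ψ′ at x = 0 gives r = (k₁ − k₂)/(k₁ + k₂), so R = r² = 0.1162 and T = 1 − R = 0.8838.

T = 0.884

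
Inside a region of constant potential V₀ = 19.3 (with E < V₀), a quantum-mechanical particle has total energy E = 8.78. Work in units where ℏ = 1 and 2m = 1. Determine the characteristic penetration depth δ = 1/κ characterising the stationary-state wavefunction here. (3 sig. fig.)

δ = 0.308

Since E < V₀ the TISE in this region is ψ'' = κ²ψ with κ = √(2m(V₀ − E))/ℏ.
κ = √(2 × 0.5 × 10.52) = 3.243. The penetration depth is δ = 1/κ = 0.308.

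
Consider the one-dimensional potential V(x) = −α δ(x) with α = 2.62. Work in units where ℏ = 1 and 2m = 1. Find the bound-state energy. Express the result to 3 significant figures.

For x ≠ 0 the bound state is ψ ∝ e^{−κ|x|}; integrating the TISE across the delta gives the cusp condition 2κ = 2mα/ℏ², so κ = 1.310.
Then E = −ℏ²κ²/(2m) = −mα²/(2ℏ²) = -1.716.

E = -1.72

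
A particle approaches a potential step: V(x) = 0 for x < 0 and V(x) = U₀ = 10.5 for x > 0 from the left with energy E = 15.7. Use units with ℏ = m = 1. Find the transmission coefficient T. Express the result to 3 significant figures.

On each side the TISE gives plane waves with k = √(2m(E − V))/ℏ: k₁ = √(2·1·15.7) = 5.604, k₂ = √(2·1·5.2) = 3.225.
Matching ψ and ψ′ at x = 0 gives r = (k₁ − k₂)/(k₁ + k₂), so R = r² = 0.07259 and T = 1 − R = 0.9274.

T = 0.927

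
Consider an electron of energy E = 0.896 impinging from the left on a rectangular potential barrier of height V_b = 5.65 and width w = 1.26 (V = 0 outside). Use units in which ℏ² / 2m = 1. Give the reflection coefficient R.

R = 0.991

E < V_b: inside the barrier ψ ∝ e^{±κx} with κ = √(2m(V_b − E))/ℏ = 2.180.
κw = 2.747, sinh(κw) = 7.768.
The exact tunnelling result is T⁻¹ = 1 + V_b² sinh²(κw) / [4E(V_b − E)] = 114.1, so T = 0.00877.
R = 1 − T = 0.991.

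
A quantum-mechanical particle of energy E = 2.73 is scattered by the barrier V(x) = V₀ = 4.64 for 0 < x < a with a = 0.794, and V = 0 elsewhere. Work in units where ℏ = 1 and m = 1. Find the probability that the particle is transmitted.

T = 0.160

Since E < V₀ the interior solution is evanescent with decay constant κ = √(2m(V₀ − E))/ℏ = 1.954.
κa = 1.552, sinh(κa) = 2.254.
The exact tunnelling result is T⁻¹ = 1 + V₀² sinh²(κa) / [4E(V₀ − E)] = 6.245, so T = 0.160.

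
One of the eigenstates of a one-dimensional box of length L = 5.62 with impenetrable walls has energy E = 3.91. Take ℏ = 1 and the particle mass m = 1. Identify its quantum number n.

n = 5

For an infinite well E_n = n²π²ℏ²/(2mL²), so n = (L/πℏ)√(2mE).
n = (5.62/π) × √(2 × 1 × 3.91) = 5.003 → n = 5.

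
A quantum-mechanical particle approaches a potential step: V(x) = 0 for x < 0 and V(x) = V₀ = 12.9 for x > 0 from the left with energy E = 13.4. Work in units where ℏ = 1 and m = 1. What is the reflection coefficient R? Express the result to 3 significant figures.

R = 0.457

The wavenumbers are k₁ = √(2mE)/ℏ = 5.177 on the left and k₂ = √(2m(E − V₀))/ℏ = 1.000 on the right.
Matching ψ and ψ′ at x = 0 gives r = (k₁ − k₂)/(k₁ + k₂), so R = r² = 0.4573 and T = 1 − R = 0.5427.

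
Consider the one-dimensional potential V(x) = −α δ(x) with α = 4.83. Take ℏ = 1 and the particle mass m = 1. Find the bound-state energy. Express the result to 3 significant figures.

For x ≠ 0 the bound state is ψ ∝ e^{−κ|x|}; integrating the TISE across the delta gives the cusp condition 2κ = 2mα/ℏ², so κ = 4.830.
Then E = −ℏ²κ²/(2m) = −mα²/(2ℏ²) = -11.66.

E = -11.7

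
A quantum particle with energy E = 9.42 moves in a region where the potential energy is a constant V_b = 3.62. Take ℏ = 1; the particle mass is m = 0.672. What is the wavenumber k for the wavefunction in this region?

k = 2.79

With E > V_b the solution is oscillatory, ψ ∝ e^{±ikx} with k = √(2m(E − V_b))/ℏ.
k = √(2 × 0.672 × 5.8) = 2.792.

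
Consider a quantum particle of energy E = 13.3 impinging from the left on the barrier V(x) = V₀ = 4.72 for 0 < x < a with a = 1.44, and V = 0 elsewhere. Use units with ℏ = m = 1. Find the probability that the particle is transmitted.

T = 0.995

Above the barrier the interior wavenumber is k₂ = √(2m(E − V₀))/ℏ = 4.142, giving phase k₂a = 5.965.
T = [1 + V₀² sin²(k₂a) / (4E(E − V₀))]⁻¹ = 1/1.005 = 0.995.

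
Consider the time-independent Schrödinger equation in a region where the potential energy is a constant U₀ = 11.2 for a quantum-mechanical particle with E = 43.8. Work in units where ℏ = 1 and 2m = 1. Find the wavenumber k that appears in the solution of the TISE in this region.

k = 5.71

With E > U₀ the solution is oscillatory, ψ ∝ e^{±ikx} with k = √(2m(E − U₀))/ℏ.
k = √(2 × 0.5 × 32.6) = 5.710.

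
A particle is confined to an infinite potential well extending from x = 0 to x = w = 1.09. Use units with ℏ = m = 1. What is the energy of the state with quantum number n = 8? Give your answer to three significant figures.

Requiring ψ(0) = ψ(w) = 0 quantises k = nπ/w, hence E_n = ℏ²k²/2m = n²π²ℏ²/(2mw²).
E_8 = 8² × π² / (2 × 1 × 1.09²) = 265.8.

E = 266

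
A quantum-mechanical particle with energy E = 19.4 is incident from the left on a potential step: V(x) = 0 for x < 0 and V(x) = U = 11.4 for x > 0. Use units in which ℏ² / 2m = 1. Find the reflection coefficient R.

The wavenumbers are k₁ = √(2mE)/ℏ = 4.405 on the left and k₂ = √(2m(E − U))/ℏ = 2.828 on the right.
Matching ψ and ψ′ at x = 0 gives r = (k₁ − k₂)/(k₁ + k₂), so R = r² = 0.04748 and T = 1 − R = 0.9525.

R = 0.0475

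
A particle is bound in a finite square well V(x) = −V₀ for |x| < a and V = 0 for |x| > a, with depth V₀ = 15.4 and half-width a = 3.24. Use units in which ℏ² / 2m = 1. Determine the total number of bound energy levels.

The dimensionless depth is z₀ = a√(2mV₀)/ℏ = 3.24 × √(15.40) = 12.71.
A new bound state (alternating even/odd) appears each time z₀ passes a multiple of π/2, so N = ⌊2z₀/π⌋ + 1 = ⌊8.094⌋ + 1 = 9.

N = 9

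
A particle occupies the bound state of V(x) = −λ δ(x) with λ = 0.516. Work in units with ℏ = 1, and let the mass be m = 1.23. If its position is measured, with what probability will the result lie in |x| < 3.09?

P = 0.980

The normalised bound state is ψ = √κ e^{−κ|x|} with κ = mλ/ℏ² = 0.6347.
P(|x| < d) = ∫_{−d}^{d} κ e^{−2κ|x|} dx = 1 − e^{−2κd} = 1 − e^{−3.922} = 0.9802.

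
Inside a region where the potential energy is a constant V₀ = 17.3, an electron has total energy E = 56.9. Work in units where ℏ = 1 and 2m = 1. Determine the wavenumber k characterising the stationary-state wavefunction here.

k = 6.29

With E > V₀ the solution is oscillatory, ψ ∝ e^{±ikx} with k = √(2m(E − V₀))/ℏ.
k = √(2 × 0.5 × 39.6) = 6.293.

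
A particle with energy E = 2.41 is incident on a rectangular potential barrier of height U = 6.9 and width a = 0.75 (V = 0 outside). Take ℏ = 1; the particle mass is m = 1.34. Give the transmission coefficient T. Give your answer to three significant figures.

T = 0.0198

E < U: inside the barrier ψ ∝ e^{±κx} with κ = √(2m(U − E))/ℏ = 3.469.
κa = 2.602, sinh(κa) = 6.706.
The exact tunnelling result is T⁻¹ = 1 + U² sinh²(κa) / [4E(U − E)] = 50.47, so T = 0.0198.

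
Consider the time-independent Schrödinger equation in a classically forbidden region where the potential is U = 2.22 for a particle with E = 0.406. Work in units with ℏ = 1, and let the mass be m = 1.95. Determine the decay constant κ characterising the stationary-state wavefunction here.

Since E < U the TISE in this region is ψ'' = κ²ψ with κ = √(2m(U − E))/ℏ.
κ = √(2 × 1.95 × 1.814) = 2.660.

κ = 2.66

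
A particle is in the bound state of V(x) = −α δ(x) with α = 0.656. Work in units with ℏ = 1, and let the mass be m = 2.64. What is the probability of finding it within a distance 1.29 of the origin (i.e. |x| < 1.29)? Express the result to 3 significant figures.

P = 0.989

The normalised bound state is ψ = √κ e^{−κ|x|} with κ = mα/ℏ² = 1.732.
P(|x| < d) = ∫_{−d}^{d} κ e^{−2κ|x|} dx = 1 − e^{−2κd} = 1 − e^{−4.468} = 0.9885.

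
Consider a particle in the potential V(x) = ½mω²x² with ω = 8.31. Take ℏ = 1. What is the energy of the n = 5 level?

The oscillator eigenvalues are E_n = ℏω(n + ½), so E_5 = 8.31 × 5.5 = 45.71.

E = 45.7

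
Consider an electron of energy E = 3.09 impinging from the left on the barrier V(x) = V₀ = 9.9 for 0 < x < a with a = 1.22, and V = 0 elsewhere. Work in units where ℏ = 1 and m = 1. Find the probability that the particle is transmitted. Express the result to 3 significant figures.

T = 0.000422

E < V₀: inside the barrier ψ ∝ e^{±κx} with κ = √(2m(V₀ − E))/ℏ = 3.691.
κa = 4.502, sinh(κa) = 45.11.
Matching ψ, ψ′ at both faces gives T = [1 + V₀² sinh²(κa) / (4E(V₀ − E))]⁻¹ = 1/2371 = 0.000422.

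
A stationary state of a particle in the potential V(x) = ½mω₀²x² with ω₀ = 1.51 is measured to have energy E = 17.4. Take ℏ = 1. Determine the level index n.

E_n = ℏω₀(n + ½) ⇒ n = E/(ℏω₀) − ½ = 17.4/1.51 − 0.5 = 11.023 → n = 11.

n = 11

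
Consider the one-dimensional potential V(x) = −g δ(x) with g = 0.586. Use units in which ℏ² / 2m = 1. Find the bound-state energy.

For x ≠ 0 the bound state is ψ ∝ e^{−κ|x|}; integrating the TISE across the delta gives the cusp condition 2κ = 2mg/ℏ², so κ = 0.2930.
Then E = −ℏ²κ²/(2m) = −mg²/(2ℏ²) = -0.08585.

E = -0.0858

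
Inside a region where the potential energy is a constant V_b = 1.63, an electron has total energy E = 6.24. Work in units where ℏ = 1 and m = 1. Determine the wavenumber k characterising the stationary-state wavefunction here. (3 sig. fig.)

With E > V_b the solution is oscillatory, ψ ∝ e^{±ikx} with k = √(2m(E − V_b))/ℏ.
k = √(2 × 1 × 4.61) = 3.036.

k = 3.04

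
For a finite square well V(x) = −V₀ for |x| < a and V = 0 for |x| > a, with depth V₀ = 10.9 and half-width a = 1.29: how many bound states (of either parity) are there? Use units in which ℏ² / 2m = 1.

Define the well-strength parameter z₀ = (a/ℏ)√(2mV₀) = 1.29 × √(2·0.5·10.9) = 4.259.
A new bound state (alternating even/odd) appears each time z₀ passes a multiple of π/2, so N = ⌊2z₀/π⌋ + 1 = ⌊2.711⌋ + 1 = 3.

N = 3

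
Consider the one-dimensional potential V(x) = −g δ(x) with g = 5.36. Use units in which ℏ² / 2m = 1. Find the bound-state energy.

The bound state is ψ(x) = √κ e^{−κ|x|}. The derivative jump ψ'(0⁺) − ψ'(0⁻) = −(2mg/ℏ²)ψ(0) fixes κ = mg/ℏ² = 2.680.
Then E = −ℏ²κ²/(2m) = −mg²/(2ℏ²) = -7.182.

E = -7.18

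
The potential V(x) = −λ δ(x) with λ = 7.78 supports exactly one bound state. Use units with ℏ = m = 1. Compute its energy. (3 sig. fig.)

For x ≠ 0 the bound state is ψ ∝ e^{−κ|x|}; integrating the TISE across the delta gives the cusp condition 2κ = 2mλ/ℏ², so κ = 7.780.
Then E = −ℏ²κ²/(2m) = −mλ²/(2ℏ²) = -30.26.

E = -30.3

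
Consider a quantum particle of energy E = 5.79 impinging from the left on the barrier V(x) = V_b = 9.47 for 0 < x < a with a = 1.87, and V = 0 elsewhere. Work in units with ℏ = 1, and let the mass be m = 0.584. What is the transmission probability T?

E < V_b: inside the barrier ψ ∝ e^{±κx} with κ = √(2m(V_b − E))/ℏ = 2.073.
κa = 3.877, sinh(κa) = 24.13.
The exact tunnelling result is T⁻¹ = 1 + V_b² sinh²(κa) / [4E(V_b − E)] = 613.5, so T = 0.00163.

T = 0.00163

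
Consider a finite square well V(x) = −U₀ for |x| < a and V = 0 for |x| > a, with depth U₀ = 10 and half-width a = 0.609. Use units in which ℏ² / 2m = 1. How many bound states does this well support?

N = 2

Define the well-strength parameter z₀ = (a/ℏ)√(2mU₀) = 0.609 × √(2·0.5·10) = 1.926.
A new bound state (alternating even/odd) appears each time z₀ passes a multiple of π/2, so N = ⌊2z₀/π⌋ + 1 = ⌊1.226⌋ + 1 = 2.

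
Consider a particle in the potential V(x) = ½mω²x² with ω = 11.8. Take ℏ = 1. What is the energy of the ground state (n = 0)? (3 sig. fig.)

Using E_n = (n + ½)ℏω: E_0 = 0.5 × 11.8 = 5.900.

E = 5.90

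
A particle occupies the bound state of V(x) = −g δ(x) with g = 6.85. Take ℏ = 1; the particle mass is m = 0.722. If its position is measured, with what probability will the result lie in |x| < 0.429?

The normalised bound state is ψ = √κ e^{−κ|x|} with κ = mg/ℏ² = 4.946.
P(|x| < d) = ∫_{−d}^{d} κ e^{−2κ|x|} dx = 1 − e^{−2κd} = 1 − e^{−4.243} = 0.9856.

P = 0.986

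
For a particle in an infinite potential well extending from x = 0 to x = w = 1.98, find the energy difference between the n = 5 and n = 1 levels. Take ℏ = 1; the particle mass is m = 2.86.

ΔE = 10.6

E_n = n²π²ℏ²/(2mw²), so ΔE = (5² − 1²) π²ℏ²/(2mw²).
ΔE = 24 × π² / (2 × 2.86 × 1.98²) = 10.56.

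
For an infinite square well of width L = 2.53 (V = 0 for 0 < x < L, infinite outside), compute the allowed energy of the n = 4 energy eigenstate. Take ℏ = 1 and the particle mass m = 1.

Requiring ψ(0) = ψ(L) = 0 quantises k = nπ/L, hence E_n = ℏ²k²/2m = n²π²ℏ²/(2mL²).
E_4 = 4² × π² / (2 × 1 × 2.53²) = 12.34.

E = 12.3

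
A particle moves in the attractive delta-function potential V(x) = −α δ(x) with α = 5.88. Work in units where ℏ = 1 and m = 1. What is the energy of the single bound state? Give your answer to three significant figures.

The bound state is ψ(x) = √κ e^{−κ|x|}. The derivative jump ψ'(0⁺) − ψ'(0⁻) = −(2mα/ℏ²)ψ(0) fixes κ = mα/ℏ² = 5.880.
Then E = −ℏ²κ²/(2m) = −mα²/(2ℏ²) = -17.29.

E = -17.3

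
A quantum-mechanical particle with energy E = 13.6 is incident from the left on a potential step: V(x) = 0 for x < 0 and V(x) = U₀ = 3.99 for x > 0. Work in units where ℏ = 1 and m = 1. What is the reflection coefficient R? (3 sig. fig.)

On each side the TISE gives plane waves with k = √(2m(E − V))/ℏ: k₁ = √(2·1·13.6) = 5.215, k₂ = √(2·1·9.61) = 4.384.
Continuity of ψ and ψ′ at the step yields the reflection amplitude r = (k₁ − k₂)/(k₁ + k₂) = 0.08660; thus R = |r|² = 0.007499, T = 0.9925.

R = 0.00750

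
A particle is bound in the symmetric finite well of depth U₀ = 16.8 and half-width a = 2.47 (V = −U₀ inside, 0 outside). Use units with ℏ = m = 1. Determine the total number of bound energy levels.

N = 10

The dimensionless depth is z₀ = a√(2mU₀)/ℏ = 2.47 × √(33.60) = 14.32.
The even/odd transcendental equations gain one root per π/2 in z₀, giving N = 1 + ⌊2z₀/π⌋ = 1 + ⌊9.115⌋ = 10.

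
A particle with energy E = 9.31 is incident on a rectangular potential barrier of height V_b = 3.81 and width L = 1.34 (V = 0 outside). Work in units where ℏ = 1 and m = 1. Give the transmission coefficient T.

T = 0.938

Above the barrier the interior wavenumber is k₂ = √(2m(E − V_b))/ℏ = 3.317, giving phase k₂L = 4.444.
T = [1 + V_b² sin²(k₂L) / (4E(E − V_b))]⁻¹ = 1/1.066 = 0.938.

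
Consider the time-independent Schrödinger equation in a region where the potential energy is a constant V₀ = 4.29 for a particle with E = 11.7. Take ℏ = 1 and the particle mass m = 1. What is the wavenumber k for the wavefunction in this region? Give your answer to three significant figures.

k = 3.85

With E > V₀ the solution is oscillatory, ψ ∝ e^{±ikx} with k = √(2m(E − V₀))/ℏ.
k = √(2 × 1 × 7.41) = 3.850.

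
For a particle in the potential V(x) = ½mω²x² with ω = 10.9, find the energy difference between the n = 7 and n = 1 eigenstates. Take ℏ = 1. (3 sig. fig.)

E_n = ℏω(n + ½), so ΔE = (7 − 1) ℏω = 6 × 10.9 = 65.40.

ΔE = 65.4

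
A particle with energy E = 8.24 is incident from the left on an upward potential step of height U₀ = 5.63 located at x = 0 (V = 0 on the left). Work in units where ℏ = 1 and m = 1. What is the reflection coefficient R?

The wavenumbers are k₁ = √(2mE)/ℏ = 4.060 on the left and k₂ = √(2m(E − U₀))/ℏ = 2.285 on the right.
Matching ψ and ψ′ at x = 0 gives r = (k₁ − k₂)/(k₁ + k₂), so R = r² = 0.07826 and T = 1 − R = 0.9217.

R = 0.0783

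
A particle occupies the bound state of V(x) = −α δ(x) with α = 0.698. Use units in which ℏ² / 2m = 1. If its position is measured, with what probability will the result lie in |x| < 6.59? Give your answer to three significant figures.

The normalised bound state is ψ = √κ e^{−κ|x|} with κ = mα/ℏ² = 0.3490.
P(|x| < d) = ∫_{−d}^{d} κ e^{−2κ|x|} dx = 1 − e^{−2κd} = 1 − e^{−4.600} = 0.9899.

P = 0.990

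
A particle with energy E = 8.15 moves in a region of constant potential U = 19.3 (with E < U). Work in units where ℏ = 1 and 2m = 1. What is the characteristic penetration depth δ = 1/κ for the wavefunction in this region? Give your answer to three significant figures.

Since E < U the TISE in this region is ψ'' = κ²ψ with κ = √(2m(U − E))/ℏ.
κ = √(2 × 0.5 × 11.15) = 3.339. The penetration depth is δ = 1/κ = 0.299.

δ = 0.299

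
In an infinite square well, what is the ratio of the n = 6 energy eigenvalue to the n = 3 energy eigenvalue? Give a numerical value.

Since E_n ∝ n², the ratio is (6/3)² = 4.

4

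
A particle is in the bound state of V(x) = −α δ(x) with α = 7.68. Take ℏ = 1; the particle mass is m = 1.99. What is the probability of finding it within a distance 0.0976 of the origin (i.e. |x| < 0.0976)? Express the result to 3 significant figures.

The normalised bound state is ψ = √κ e^{−κ|x|} with κ = mα/ℏ² = 15.28.
P(|x| < d) = ∫_{−d}^{d} κ e^{−2κ|x|} dx = 1 − e^{−2κd} = 1 − e^{−2.983} = 0.9494.

P = 0.949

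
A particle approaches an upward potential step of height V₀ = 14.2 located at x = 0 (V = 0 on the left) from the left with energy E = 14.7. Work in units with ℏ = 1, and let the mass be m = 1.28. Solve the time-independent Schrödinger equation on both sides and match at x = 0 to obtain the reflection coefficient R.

R = 0.474

The wavenumbers are k₁ = √(2mE)/ℏ = 6.134 on the left and k₂ = √(2m(E − V₀))/ℏ = 1.131 on the right.
Continuity of ψ and ψ′ at the step yields the reflection amplitude r = (k₁ − k₂)/(k₁ + k₂) = 0.6886; thus R = |r|² = 0.4741, T = 0.5259.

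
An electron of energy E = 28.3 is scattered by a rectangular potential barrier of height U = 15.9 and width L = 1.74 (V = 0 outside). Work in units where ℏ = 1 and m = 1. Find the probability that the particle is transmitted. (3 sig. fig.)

T = 0.921

E > U: inside the barrier k₂ = √(2m(E − U))/ℏ = 4.980, k₂L = 8.665.
T = [1 + U² sin²(k₂L) / (4E(E − U))]⁻¹ = 1/1.085 = 0.921.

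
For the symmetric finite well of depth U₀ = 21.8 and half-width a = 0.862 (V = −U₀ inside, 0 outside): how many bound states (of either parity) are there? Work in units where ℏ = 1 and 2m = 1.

N = 3

The dimensionless depth is z₀ = a√(2mU₀)/ℏ = 0.862 × √(21.80) = 4.025.
A new bound state (alternating even/odd) appears each time z₀ passes a multiple of π/2, so N = ⌊2z₀/π⌋ + 1 = ⌊2.562⌋ + 1 = 3.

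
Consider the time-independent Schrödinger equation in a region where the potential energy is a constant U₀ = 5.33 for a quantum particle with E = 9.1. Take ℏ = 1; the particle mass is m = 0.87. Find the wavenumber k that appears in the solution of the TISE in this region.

With E > U₀ the solution is oscillatory, ψ ∝ e^{±ikx} with k = √(2m(E − U₀))/ℏ.
k = √(2 × 0.87 × 3.77) = 2.561.

k = 2.56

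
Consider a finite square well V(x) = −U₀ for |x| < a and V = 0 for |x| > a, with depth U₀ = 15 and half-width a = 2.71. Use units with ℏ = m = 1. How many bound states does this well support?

Define the well-strength parameter z₀ = (a/ℏ)√(2mU₀) = 2.71 × √(2·1·15) = 14.84.
The even/odd transcendental equations gain one root per π/2 in z₀, giving N = 1 + ⌊2z₀/π⌋ = 1 + ⌊9.450⌋ = 10.

N = 10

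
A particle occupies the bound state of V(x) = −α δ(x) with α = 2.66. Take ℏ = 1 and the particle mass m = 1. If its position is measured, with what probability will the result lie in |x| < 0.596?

P = 0.958

The normalised bound state is ψ = √κ e^{−κ|x|} with κ = mα/ℏ² = 2.660.
P(|x| < d) = ∫_{−d}^{d} κ e^{−2κ|x|} dx = 1 − e^{−2κd} = 1 − e^{−3.171} = 0.9580.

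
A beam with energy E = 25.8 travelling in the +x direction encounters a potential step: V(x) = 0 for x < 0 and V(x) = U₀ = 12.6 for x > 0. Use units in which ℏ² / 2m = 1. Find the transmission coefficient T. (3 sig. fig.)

T = 0.972

The wavenumbers are k₁ = √(2mE)/ℏ = 5.079 on the left and k₂ = √(2m(E − U₀))/ℏ = 3.633 on the right.
Matching ψ and ψ′ at x = 0 gives r = (k₁ − k₂)/(k₁ + k₂), so R = r² = 0.02755 and T = 1 − R = 0.9724.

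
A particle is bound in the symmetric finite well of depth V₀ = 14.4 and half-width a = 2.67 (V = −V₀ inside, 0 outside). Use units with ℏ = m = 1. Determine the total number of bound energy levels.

Define the well-strength parameter z₀ = (a/ℏ)√(2mV₀) = 2.67 × √(2·1·14.4) = 14.33.
The even/odd transcendental equations gain one root per π/2 in z₀, giving N = 1 + ⌊2z₀/π⌋ = 1 + ⌊9.122⌋ = 10.

N = 10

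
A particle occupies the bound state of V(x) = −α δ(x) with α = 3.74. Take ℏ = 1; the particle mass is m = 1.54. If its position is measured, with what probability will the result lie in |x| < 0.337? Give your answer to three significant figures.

The normalised bound state is ψ = √κ e^{−κ|x|} with κ = mα/ℏ² = 5.760.
P(|x| < d) = ∫_{−d}^{d} κ e^{−2κ|x|} dx = 1 − e^{−2κd} = 1 − e^{−3.882} = 0.9794.

P = 0.979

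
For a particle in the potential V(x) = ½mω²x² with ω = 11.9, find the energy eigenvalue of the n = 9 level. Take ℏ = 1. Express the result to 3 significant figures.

E = 113

Using E_n = (n + ½)ℏω: E_9 = 9.5 × 11.9 = 113.1.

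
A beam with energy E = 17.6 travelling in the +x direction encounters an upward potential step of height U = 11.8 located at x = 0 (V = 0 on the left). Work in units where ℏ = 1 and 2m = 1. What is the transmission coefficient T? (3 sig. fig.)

T = 0.927

On each side the TISE gives plane waves with k = √(2m(E − V))/ℏ: k₁ = √(2·½·17.6) = 4.195, k₂ = √(2·½·5.8) = 2.408.
Continuity of ψ and ψ′ at the step yields the reflection amplitude r = (k₁ − k₂)/(k₁ + k₂) = 0.2706; thus R = |r|² = 0.07322, T = 0.9268.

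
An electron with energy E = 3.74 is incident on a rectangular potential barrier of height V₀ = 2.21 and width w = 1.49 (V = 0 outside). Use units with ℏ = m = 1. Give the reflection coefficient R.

E > V₀: inside the barrier k₂ = √(2m(E − V₀))/ℏ = 1.749, k₂w = 2.606.
T = [1 + V₀² sin²(k₂w) / (4E(E − V₀))]⁻¹ = 1/1.055 = 0.947.
R = 1 − T = 0.0526.

R = 0.0526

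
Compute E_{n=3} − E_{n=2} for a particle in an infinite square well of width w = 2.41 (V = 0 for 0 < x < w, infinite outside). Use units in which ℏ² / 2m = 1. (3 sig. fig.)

E_n = n²π²ℏ²/(2mw²), so ΔE = (3² − 2²) π²ℏ²/(2mw²).
ΔE = 5 × π² / (2 × 0.5 × 2.41²) = 8.496.

ΔE = 8.50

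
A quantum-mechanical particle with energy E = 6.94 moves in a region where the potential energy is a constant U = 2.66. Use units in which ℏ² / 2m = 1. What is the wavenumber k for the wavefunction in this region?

k = 2.07

With E > U the solution is oscillatory, ψ ∝ e^{±ikx} with k = √(2m(E − U))/ℏ.
k = √(2 × 0.5 × 4.28) = 2.069.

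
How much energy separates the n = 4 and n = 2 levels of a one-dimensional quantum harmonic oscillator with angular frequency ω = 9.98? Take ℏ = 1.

ΔE = 20.0

E_n = ℏω(n + ½), so ΔE = (4 − 2) ℏω = 2 × 9.98 = 19.96.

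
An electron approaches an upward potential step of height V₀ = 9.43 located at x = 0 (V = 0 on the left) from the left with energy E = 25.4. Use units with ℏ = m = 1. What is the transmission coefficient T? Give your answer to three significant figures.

T = 0.987

The wavenumbers are k₁ = √(2mE)/ℏ = 7.127 on the left and k₂ = √(2m(E − V₀))/ℏ = 5.652 on the right.
Continuity of ψ and ψ′ at the step yields the reflection amplitude r = (k₁ − k₂)/(k₁ + k₂) = 0.1155; thus R = |r|² = 0.01334, T = 0.9867.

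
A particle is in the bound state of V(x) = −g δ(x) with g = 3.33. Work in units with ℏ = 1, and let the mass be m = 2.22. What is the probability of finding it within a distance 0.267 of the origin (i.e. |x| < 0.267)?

The normalised bound state is ψ = √κ e^{−κ|x|} with κ = mg/ℏ² = 7.393.
P(|x| < d) = ∫_{−d}^{d} κ e^{−2κ|x|} dx = 1 − e^{−2κd} = 1 − e^{−3.948} = 0.9807.

P = 0.981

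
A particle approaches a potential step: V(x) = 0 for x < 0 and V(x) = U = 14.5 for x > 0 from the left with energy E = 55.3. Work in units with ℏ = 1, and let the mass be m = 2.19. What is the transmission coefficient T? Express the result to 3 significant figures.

On each side the TISE gives plane waves with k = √(2m(E − V))/ℏ: k₁ = √(2·2.19·55.3) = 15.56, k₂ = √(2·2.19·40.8) = 13.37.
Continuity of ψ and ψ′ at the step yields the reflection amplitude r = (k₁ − k₂)/(k₁ + k₂) = 0.07588; thus R = |r|² = 0.005757, T = 0.9942.

T = 0.994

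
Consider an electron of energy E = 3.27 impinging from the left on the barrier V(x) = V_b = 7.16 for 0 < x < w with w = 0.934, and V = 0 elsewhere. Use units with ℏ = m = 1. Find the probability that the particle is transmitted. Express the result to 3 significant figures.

Since E < V_b the interior solution is evanescent with decay constant κ = √(2m(V_b − E))/ℏ = 2.789.
κw = 2.605, sinh(κw) = 6.730.
Matching ψ, ψ′ at both faces gives T = [1 + V_b² sinh²(κw) / (4E(V_b − E))]⁻¹ = 1/46.63 = 0.0214.

T = 0.0214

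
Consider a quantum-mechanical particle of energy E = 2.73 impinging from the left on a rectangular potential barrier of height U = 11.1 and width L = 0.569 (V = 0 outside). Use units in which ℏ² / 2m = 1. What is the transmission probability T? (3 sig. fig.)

E < U: inside the barrier ψ ∝ e^{±κx} with κ = √(2m(U − E))/ℏ = 2.893.
κL = 1.646, sinh(κL) = 2.497.
The exact tunnelling result is T⁻¹ = 1 + U² sinh²(κL) / [4E(U − E)] = 9.406, so T = 0.106.

T = 0.106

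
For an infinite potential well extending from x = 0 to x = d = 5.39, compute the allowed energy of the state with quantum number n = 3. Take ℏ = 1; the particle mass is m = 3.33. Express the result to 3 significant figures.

The infinite-well eigenfunctions ψ_n = √(2/d) sin(nπx/d) vanish at both walls, giving E_n = n²π²ℏ²/(2md²).
E_3 = 3² × π² / (2 × 3.33 × 5.39²) = 0.4591.

E = 0.459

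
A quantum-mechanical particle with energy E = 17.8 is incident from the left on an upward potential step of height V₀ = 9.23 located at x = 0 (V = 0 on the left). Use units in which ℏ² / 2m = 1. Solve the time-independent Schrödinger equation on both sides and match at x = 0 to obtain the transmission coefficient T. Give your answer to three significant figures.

On each side the TISE gives plane waves with k = √(2m(E − V))/ℏ: k₁ = √(2·½·17.8) = 4.219, k₂ = √(2·½·8.57) = 2.927.
Continuity of ψ and ψ′ at the step yields the reflection amplitude r = (k₁ − k₂)/(k₁ + k₂) = 0.1807; thus R = |r|² = 0.03266, T = 0.9673.

T = 0.967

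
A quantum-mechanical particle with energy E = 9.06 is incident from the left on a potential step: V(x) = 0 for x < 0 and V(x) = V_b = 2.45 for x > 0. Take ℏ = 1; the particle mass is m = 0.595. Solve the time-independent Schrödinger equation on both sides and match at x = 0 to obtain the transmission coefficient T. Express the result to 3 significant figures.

T = 0.994

The wavenumbers are k₁ = √(2mE)/ℏ = 3.284 on the left and k₂ = √(2m(E − V_b))/ℏ = 2.805 on the right.
Matching ψ and ψ′ at x = 0 gives r = (k₁ − k₂)/(k₁ + k₂), so R = r² = 0.006187 and T = 1 − R = 0.9938.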